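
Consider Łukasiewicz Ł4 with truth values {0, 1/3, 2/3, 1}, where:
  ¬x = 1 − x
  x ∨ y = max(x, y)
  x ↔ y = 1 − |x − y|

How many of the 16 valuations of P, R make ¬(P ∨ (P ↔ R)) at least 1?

P = 0, R = 0 ↦ 0  <
P = 0, R = 1/3 ↦ 1/3  <
P = 0, R = 2/3 ↦ 2/3  <
P = 0, R = 1 ↦ 1  ≥
P = 1/3, R = 0 ↦ 1/3  <
P = 1/3, R = 1/3 ↦ 0  <
P = 1/3, R = 2/3 ↦ 1/3  <
P = 1/3, R = 1 ↦ 2/3  <
P = 2/3, R = 0 ↦ 1/3  <
P = 2/3, R = 1/3 ↦ 1/3  <
P = 2/3, R = 2/3 ↦ 0  <
P = 2/3, R = 1 ↦ 1/3  <
P = 1, R = 0 ↦ 0  <
P = 1, R = 1/3 ↦ 0  <
P = 1, R = 2/3 ↦ 0  <
P = 1, R = 1 ↦ 0  <
So 1 of the 16 assignments meets the threshold.

1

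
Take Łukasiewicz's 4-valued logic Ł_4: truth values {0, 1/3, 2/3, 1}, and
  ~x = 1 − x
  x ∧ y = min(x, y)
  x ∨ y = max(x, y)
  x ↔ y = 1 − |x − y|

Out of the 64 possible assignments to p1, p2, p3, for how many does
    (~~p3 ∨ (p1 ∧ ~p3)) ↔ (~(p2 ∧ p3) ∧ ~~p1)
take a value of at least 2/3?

48

value 1: 31 assignments (counts)
value 2/3: 17 assignments (counts)
value 1/3: 9 assignments
value 0: 7 assignments
So 48 of the 64 assignments meet the threshold.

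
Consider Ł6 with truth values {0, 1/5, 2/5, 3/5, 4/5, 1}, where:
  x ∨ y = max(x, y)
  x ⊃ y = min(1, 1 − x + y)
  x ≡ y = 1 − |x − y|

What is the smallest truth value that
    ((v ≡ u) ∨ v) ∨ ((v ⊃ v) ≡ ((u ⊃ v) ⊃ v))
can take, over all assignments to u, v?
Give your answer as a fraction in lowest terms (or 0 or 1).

3/5

Take u = 0, v = 2/5:
v ≡ u = 2/5 ≡ 0 = 3/5
(v ≡ u) ∨ v = 3/5 ∨ 2/5 = 3/5
v ⊃ v = 2/5 ⊃ 2/5 = 1
u ⊃ v = 0 ⊃ 2/5 = 1
(u ⊃ v) ⊃ v = 1 ⊃ 2/5 = 2/5
(v ⊃ v) ≡ ((u ⊃ v) ⊃ v) = 1 ≡ 2/5 = 2/5
((v ≡ u) ∨ v) ∨ ((v ⊃ v) ≡ ((u ⊃ v) ⊃ v)) = 3/5 ∨ 2/5 = 3/5
No assignment yields a value below 3/5, so this is the minimum.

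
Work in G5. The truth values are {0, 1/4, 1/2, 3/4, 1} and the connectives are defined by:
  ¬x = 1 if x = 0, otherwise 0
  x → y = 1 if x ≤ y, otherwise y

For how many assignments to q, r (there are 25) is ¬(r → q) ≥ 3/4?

value 1: 4 assignments (counts)
value 0: 21 assignments
So 4 of the 25 assignments meet the threshold.

4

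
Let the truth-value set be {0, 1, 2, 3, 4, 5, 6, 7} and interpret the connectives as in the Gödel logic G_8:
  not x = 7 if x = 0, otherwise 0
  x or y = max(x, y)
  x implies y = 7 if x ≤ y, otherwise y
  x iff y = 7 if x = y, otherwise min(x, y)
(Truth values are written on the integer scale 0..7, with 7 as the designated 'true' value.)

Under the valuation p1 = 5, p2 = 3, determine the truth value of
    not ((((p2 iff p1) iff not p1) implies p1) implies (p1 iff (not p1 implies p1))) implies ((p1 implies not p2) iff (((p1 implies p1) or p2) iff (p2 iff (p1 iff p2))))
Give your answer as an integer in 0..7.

p2 iff p1 = 3 iff 5 = 3
not p1 = not 5 = 0
(p2 iff p1) iff not p1 = 3 iff 0 = 0
((p2 iff p1) iff not p1) implies p1 = 0 implies 5 = 7
not p1 = not 5 = 0
not p1 implies p1 = 0 implies 5 = 7
p1 iff (not p1 implies p1) = 5 iff 7 = 5
(((p2 iff p1) iff not p1) implies p1) implies (p1 iff (not p1 implies p1)) = 7 implies 5 = 5
not ((((p2 iff p1) iff not p1) implies p1) implies (p1 iff (not p1 implies p1))) = not 5 = 0
not p2 = not 3 = 0
p1 implies not p2 = 5 implies 0 = 0
p1 implies p1 = 5 implies 5 = 7
(p1 implies p1) or p2 = 7 or 3 = 7
p1 iff p2 = 5 iff 3 = 3
p2 iff (p1 iff p2) = 3 iff 3 = 7
((p1 implies p1) or p2) iff (p2 iff (p1 iff p2)) = 7 iff 7 = 7
(p1 implies not p2) iff (((p1 implies p1) or p2) iff (p2 iff (p1 iff p2))) = 0 iff 7 = 0
not ((((p2 iff p1) iff not p1) implies p1) implies (p1 iff (not p1 implies p1))) implies ((p1 implies not p2) iff (((p1 implies p1) or p2) iff (p2 iff (p1 iff p2)))) = 0 implies 0 = 7

7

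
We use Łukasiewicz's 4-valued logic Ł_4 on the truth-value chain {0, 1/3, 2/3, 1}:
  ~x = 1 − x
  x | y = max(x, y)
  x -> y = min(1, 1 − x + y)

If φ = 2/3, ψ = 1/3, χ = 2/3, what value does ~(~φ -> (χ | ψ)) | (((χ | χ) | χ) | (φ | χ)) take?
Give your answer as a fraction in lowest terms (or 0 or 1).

2/3

~φ = ~2/3 = 1/3
χ | ψ = 2/3 | 1/3 = 2/3
~φ -> (χ | ψ) = 1/3 -> 2/3 = 1
~(~φ -> (χ | ψ)) = ~1 = 0
χ | χ = 2/3 | 2/3 = 2/3
(χ | χ) | χ = 2/3 | 2/3 = 2/3
φ | χ = 2/3 | 2/3 = 2/3
((χ | χ) | χ) | (φ | χ) = 2/3 | 2/3 = 2/3
~(~φ -> (χ | ψ)) | (((χ | χ) | χ) | (φ | χ)) = 0 | 2/3 = 2/3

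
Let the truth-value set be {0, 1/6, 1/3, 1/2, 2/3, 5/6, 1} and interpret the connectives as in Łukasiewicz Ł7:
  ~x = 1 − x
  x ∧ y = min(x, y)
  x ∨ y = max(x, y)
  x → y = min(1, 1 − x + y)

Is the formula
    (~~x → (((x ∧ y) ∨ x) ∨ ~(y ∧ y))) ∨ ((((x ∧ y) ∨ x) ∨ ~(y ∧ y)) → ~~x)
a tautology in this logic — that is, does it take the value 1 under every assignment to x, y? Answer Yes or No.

At x = 1/2, y = 0, for instance:
~x = ~1/2 = 1/2
~~x = ~1/2 = 1/2
x ∧ y = 1/2 ∧ 0 = 0
(x ∧ y) ∨ x = 0 ∨ 1/2 = 1/2
y ∧ y = 0 ∧ 0 = 0
~(y ∧ y) = ~0 = 1
((x ∧ y) ∨ x) ∨ ~(y ∧ y) = 1/2 ∨ 1 = 1
~~x → (((x ∧ y) ∨ x) ∨ ~(y ∧ y)) = 1/2 → 1 = 1
(((x ∧ y) ∨ x) ∨ ~(y ∧ y)) → ~~x = 1 → 1/2 = 1/2
(~~x → (((x ∧ y) ∨ x) ∨ ~(y ∧ y))) ∨ ((((x ∧ y) ∨ x) ∨ ~(y ∧ y)) → ~~x) = 1 ∨ 1/2 = 1
and checking the remaining 48 assignments likewise gives ≥ 1 in every case.

Yes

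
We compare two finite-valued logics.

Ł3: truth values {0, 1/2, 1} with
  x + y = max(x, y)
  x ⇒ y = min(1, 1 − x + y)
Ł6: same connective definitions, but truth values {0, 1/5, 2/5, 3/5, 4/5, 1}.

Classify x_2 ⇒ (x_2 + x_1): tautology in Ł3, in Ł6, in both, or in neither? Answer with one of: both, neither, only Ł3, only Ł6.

In Ł3: every assignment gives 1 — tautology.
In Ł6: every assignment gives 1 — tautology.

both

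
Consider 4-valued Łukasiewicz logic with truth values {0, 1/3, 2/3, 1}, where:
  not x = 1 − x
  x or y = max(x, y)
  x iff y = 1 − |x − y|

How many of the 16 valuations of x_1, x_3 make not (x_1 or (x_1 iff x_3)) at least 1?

x_1 = 0, x_3 = 0 ↦ 0  <
x_1 = 0, x_3 = 1/3 ↦ 1/3  <
x_1 = 0, x_3 = 2/3 ↦ 2/3  <
x_1 = 0, x_3 = 1 ↦ 1  ≥
x_1 = 1/3, x_3 = 0 ↦ 1/3  <
x_1 = 1/3, x_3 = 1/3 ↦ 0  <
x_1 = 1/3, x_3 = 2/3 ↦ 1/3  <
x_1 = 1/3, x_3 = 1 ↦ 2/3  <
x_1 = 2/3, x_3 = 0 ↦ 1/3  <
x_1 = 2/3, x_3 = 1/3 ↦ 1/3  <
x_1 = 2/3, x_3 = 2/3 ↦ 0  <
x_1 = 2/3, x_3 = 1 ↦ 1/3  <
x_1 = 1, x_3 = 0 ↦ 0  <
x_1 = 1, x_3 = 1/3 ↦ 0  <
x_1 = 1, x_3 = 2/3 ↦ 0  <
x_1 = 1, x_3 = 1 ↦ 0  <
So 1 of the 16 assignments meets the threshold.

1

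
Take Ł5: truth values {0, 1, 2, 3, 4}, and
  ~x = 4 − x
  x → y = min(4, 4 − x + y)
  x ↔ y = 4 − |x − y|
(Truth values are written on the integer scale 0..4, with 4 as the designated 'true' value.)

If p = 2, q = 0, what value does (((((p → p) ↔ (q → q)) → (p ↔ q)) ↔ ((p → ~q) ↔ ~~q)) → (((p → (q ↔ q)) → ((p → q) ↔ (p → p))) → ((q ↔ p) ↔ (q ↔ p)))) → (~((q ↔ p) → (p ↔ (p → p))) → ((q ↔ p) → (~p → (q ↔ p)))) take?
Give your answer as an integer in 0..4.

p → p = 2 → 2 = 4
q → q = 0 → 0 = 4
(p → p) ↔ (q → q) = 4 ↔ 4 = 4
p ↔ q = 2 ↔ 0 = 2
((p → p) ↔ (q → q)) → (p ↔ q) = 4 → 2 = 2
~q = ~0 = 4
p → ~q = 2 → 4 = 4
~q = ~0 = 4
~~q = ~4 = 0
(p → ~q) ↔ ~~q = 4 ↔ 0 = 0
(((p → p) ↔ (q → q)) → (p ↔ q)) ↔ ((p → ~q) ↔ ~~q) = 2 ↔ 0 = 2
q ↔ q = 0 ↔ 0 = 4
p → (q ↔ q) = 2 → 4 = 4
p → q = 2 → 0 = 2
p → p = 2 → 2 = 4
(p → q) ↔ (p → p) = 2 ↔ 4 = 2
(p → (q ↔ q)) → ((p → q) ↔ (p → p)) = 4 → 2 = 2
q ↔ p = 0 ↔ 2 = 2
q ↔ p = 0 ↔ 2 = 2
(q ↔ p) ↔ (q ↔ p) = 2 ↔ 2 = 4
((p → (q ↔ q)) → ((p → q) ↔ (p → p))) → ((q ↔ p) ↔ (q ↔ p)) = 2 → 4 = 4
((((p → p) ↔ (q → q)) → (p ↔ q)) ↔ ((p → ~q) ↔ ~~q)) → (((p → (q ↔ q)) → ((p → q) ↔ (p → p))) → ((q ↔ p) ↔ (q ↔ p))) = 2 → 4 = 4
q ↔ p = 0 ↔ 2 = 2
p → p = 2 → 2 = 4
p ↔ (p → p) = 2 ↔ 4 = 2
(q ↔ p) → (p ↔ (p → p)) = 2 → 2 = 4
~((q ↔ p) → (p ↔ (p → p))) = ~4 = 0
q ↔ p = 0 ↔ 2 = 2
~p = ~2 = 2
q ↔ p = 0 ↔ 2 = 2
~p → (q ↔ p) = 2 → 2 = 4
(q ↔ p) → (~p → (q ↔ p)) = 2 → 4 = 4
~((q ↔ p) → (p ↔ (p → p))) → ((q ↔ p) → (~p → (q ↔ p))) = 0 → 4 = 4
(((((p → p) ↔ (q → q)) → (p ↔ q)) ↔ ((p → ~q) ↔ ~~q)) → (((p → (q ↔ q)) → ((p → q) ↔ (p → p))) → ((q ↔ p) ↔ (q ↔ p)))) → (~((q ↔ p) → (p ↔ (p → p))) → ((q ↔ p) → (~p → (q ↔ p)))) = 4 → 4 = 4

4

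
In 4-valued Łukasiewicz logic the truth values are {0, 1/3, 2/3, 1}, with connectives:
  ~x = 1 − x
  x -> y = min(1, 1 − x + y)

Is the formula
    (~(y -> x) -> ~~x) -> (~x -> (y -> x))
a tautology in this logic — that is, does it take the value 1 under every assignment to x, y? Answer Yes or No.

Yes

x = 0, y = 0 ↦ 1
x = 0, y = 1/3 ↦ 1
x = 0, y = 2/3 ↦ 1
x = 0, y = 1 ↦ 1
x = 1/3, y = 0 ↦ 1
x = 1/3, y = 1/3 ↦ 1
x = 1/3, y = 2/3 ↦ 1
x = 1/3, y = 1 ↦ 1
x = 2/3, y = 0 ↦ 1
x = 2/3, y = 1/3 ↦ 1
x = 2/3, y = 2/3 ↦ 1
x = 2/3, y = 1 ↦ 1
x = 1, y = 0 ↦ 1
x = 1, y = 1/3 ↦ 1
x = 1, y = 2/3 ↦ 1
x = 1, y = 1 ↦ 1
Every assignment gives a value ≥ 1.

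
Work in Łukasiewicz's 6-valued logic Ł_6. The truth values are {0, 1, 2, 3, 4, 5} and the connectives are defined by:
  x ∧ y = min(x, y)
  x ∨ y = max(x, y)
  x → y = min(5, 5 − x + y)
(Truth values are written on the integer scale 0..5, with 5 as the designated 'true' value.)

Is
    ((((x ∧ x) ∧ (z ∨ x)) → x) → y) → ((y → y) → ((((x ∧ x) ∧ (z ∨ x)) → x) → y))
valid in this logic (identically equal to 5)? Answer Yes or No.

At x = 1, y = 3, z = 2, for instance:
x ∧ x = 1 ∧ 1 = 1
z ∨ x = 2 ∨ 1 = 2
(x ∧ x) ∧ (z ∨ x) = 1 ∧ 2 = 1
((x ∧ x) ∧ (z ∨ x)) → x = 1 → 1 = 5
(((x ∧ x) ∧ (z ∨ x)) → x) → y = 5 → 3 = 3
y → y = 3 → 3 = 5
(((x ∧ x) ∧ (z ∨ x)) → x) → y = 5 → 3 = 3
(y → y) → ((((x ∧ x) ∧ (z ∨ x)) → x) → y) = 5 → 3 = 3
((((x ∧ x) ∧ (z ∨ x)) → x) → y) → ((y → y) → ((((x ∧ x) ∧ (z ∨ x)) → x) → y)) = 3 → 3 = 5
and checking the remaining 215 assignments likewise gives ≥ 5 in every case.

Yes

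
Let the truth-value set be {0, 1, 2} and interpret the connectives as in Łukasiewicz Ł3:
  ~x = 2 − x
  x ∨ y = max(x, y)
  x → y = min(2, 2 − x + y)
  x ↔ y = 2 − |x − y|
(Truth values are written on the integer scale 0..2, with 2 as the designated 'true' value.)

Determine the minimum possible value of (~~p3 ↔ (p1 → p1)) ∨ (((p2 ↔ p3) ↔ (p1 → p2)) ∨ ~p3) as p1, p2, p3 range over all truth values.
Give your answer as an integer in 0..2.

1

Take p1 = 0, p2 = 0, p3 = 1:
~p3 = ~1 = 1
~~p3 = ~1 = 1
p1 → p1 = 0 → 0 = 2
~~p3 ↔ (p1 → p1) = 1 ↔ 2 = 1
p2 ↔ p3 = 0 ↔ 1 = 1
p1 → p2 = 0 → 0 = 2
(p2 ↔ p3) ↔ (p1 → p2) = 1 ↔ 2 = 1
~p3 = ~1 = 1
((p2 ↔ p3) ↔ (p1 → p2)) ∨ ~p3 = 1 ∨ 1 = 1
(~~p3 ↔ (p1 → p1)) ∨ (((p2 ↔ p3) ↔ (p1 → p2)) ∨ ~p3) = 1 ∨ 1 = 1
No assignment yields a value below 1, so this is the minimum.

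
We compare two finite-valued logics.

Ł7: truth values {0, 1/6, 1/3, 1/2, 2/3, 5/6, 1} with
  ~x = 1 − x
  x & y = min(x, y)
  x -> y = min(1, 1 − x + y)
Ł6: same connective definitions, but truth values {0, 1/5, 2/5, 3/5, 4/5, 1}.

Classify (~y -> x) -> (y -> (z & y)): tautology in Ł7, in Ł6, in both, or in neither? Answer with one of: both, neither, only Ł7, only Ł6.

neither

In Ł7: at x = 0, y = 2/3, z = 0 the value is 2/3 — not a tautology.
In Ł6: at x = 0, y = 3/5, z = 0 the value is 4/5 — not a tautology.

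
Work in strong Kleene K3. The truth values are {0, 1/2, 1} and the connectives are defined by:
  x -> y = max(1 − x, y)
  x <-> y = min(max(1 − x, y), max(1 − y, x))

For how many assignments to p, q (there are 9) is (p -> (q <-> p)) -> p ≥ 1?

p = 0, q = 0 ↦ 0  <
p = 0, q = 1/2 ↦ 0  <
p = 0, q = 1 ↦ 0  <
p = 1/2, q = 0 ↦ 1/2  <
p = 1/2, q = 1/2 ↦ 1/2  <
p = 1/2, q = 1 ↦ 1/2  <
p = 1, q = 0 ↦ 1  ≥
p = 1, q = 1/2 ↦ 1  ≥
p = 1, q = 1 ↦ 1  ≥
So 3 of the 9 assignments meet the threshold.

3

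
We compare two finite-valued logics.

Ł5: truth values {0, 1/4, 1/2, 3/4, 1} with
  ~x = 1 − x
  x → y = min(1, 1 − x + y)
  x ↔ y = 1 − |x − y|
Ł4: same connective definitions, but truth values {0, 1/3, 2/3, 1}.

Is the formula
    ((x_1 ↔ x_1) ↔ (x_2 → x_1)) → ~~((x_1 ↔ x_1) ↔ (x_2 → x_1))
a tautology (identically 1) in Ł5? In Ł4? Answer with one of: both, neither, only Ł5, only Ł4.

In Ł5: every assignment gives 1 — tautology.
In Ł4: every assignment gives 1 — tautology.

both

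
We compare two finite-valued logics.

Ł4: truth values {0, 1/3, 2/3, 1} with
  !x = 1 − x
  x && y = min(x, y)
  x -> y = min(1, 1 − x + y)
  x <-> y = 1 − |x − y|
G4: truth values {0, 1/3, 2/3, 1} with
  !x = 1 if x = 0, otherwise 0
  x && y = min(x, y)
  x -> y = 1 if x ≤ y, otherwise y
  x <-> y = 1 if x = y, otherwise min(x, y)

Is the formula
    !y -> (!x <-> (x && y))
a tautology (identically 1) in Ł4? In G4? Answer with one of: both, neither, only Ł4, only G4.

In Ł4: at x = 0, y = 0 the value is 0 — not a tautology.
In G4: at x = 0, y = 0 the value is 0 — not a tautology.

neither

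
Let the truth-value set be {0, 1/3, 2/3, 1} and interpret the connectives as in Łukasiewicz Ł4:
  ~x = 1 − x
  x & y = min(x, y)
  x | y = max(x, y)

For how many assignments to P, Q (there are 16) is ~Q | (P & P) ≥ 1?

P = 0, Q = 0 ↦ 1  ≥
P = 0, Q = 1/3 ↦ 2/3  <
P = 0, Q = 2/3 ↦ 1/3  <
P = 0, Q = 1 ↦ 0  <
P = 1/3, Q = 0 ↦ 1  ≥
P = 1/3, Q = 1/3 ↦ 2/3  <
P = 1/3, Q = 2/3 ↦ 1/3  <
P = 1/3, Q = 1 ↦ 1/3  <
P = 2/3, Q = 0 ↦ 1  ≥
P = 2/3, Q = 1/3 ↦ 2/3  <
P = 2/3, Q = 2/3 ↦ 2/3  <
P = 2/3, Q = 1 ↦ 2/3  <
P = 1, Q = 0 ↦ 1  ≥
P = 1, Q = 1/3 ↦ 1  ≥
P = 1, Q = 2/3 ↦ 1  ≥
P = 1, Q = 1 ↦ 1  ≥
So 7 of the 16 assignments meet the threshold.

7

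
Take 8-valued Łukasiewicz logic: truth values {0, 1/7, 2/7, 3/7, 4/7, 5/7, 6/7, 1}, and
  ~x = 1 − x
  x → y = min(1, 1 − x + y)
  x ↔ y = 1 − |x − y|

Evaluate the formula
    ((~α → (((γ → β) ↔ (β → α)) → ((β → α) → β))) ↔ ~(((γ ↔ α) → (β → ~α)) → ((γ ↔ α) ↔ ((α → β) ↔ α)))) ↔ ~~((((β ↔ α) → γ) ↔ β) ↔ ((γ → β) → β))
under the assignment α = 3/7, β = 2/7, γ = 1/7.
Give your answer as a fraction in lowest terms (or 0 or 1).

~α = ~3/7 = 4/7
γ → β = 1/7 → 2/7 = 1
β → α = 2/7 → 3/7 = 1
(γ → β) ↔ (β → α) = 1 ↔ 1 = 1
β → α = 2/7 → 3/7 = 1
(β → α) → β = 1 → 2/7 = 2/7
((γ → β) ↔ (β → α)) → ((β → α) → β) = 1 → 2/7 = 2/7
~α → (((γ → β) ↔ (β → α)) → ((β → α) → β)) = 4/7 → 2/7 = 5/7
γ ↔ α = 1/7 ↔ 3/7 = 5/7
~α = ~3/7 = 4/7
β → ~α = 2/7 → 4/7 = 1
(γ ↔ α) → (β → ~α) = 5/7 → 1 = 1
γ ↔ α = 1/7 ↔ 3/7 = 5/7
α → β = 3/7 → 2/7 = 6/7
(α → β) ↔ α = 6/7 ↔ 3/7 = 4/7
(γ ↔ α) ↔ ((α → β) ↔ α) = 5/7 ↔ 4/7 = 6/7
((γ ↔ α) → (β → ~α)) → ((γ ↔ α) ↔ ((α → β) ↔ α)) = 1 → 6/7 = 6/7
~(((γ ↔ α) → (β → ~α)) → ((γ ↔ α) ↔ ((α → β) ↔ α))) = ~6/7 = 1/7
(~α → (((γ → β) ↔ (β → α)) → ((β → α) → β))) ↔ ~(((γ ↔ α) → (β → ~α)) → ((γ ↔ α) ↔ ((α → β) ↔ α))) = 5/7 ↔ 1/7 = 3/7
β ↔ α = 2/7 ↔ 3/7 = 6/7
(β ↔ α) → γ = 6/7 → 1/7 = 2/7
((β ↔ α) → γ) ↔ β = 2/7 ↔ 2/7 = 1
γ → β = 1/7 → 2/7 = 1
(γ → β) → β = 1 → 2/7 = 2/7
(((β ↔ α) → γ) ↔ β) ↔ ((γ → β) → β) = 1 ↔ 2/7 = 2/7
~((((β ↔ α) → γ) ↔ β) ↔ ((γ → β) → β)) = ~2/7 = 5/7
~~((((β ↔ α) → γ) ↔ β) ↔ ((γ → β) → β)) = ~5/7 = 2/7
((~α → (((γ → β) ↔ (β → α)) → ((β → α) → β))) ↔ ~(((γ ↔ α) → (β → ~α)) → ((γ ↔ α) ↔ ((α → β) ↔ α)))) ↔ ~~((((β ↔ α) → γ) ↔ β) ↔ ((γ → β) → β)) = 3/7 ↔ 2/7 = 6/7

6/7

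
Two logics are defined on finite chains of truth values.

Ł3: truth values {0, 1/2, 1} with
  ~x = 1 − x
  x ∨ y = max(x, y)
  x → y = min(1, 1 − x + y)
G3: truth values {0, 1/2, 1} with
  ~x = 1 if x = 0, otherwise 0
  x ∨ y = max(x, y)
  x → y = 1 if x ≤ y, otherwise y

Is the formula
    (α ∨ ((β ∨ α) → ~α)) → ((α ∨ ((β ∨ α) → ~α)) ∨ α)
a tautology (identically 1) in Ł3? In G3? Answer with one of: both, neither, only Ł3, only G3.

In Ł3: every assignment gives 1 — tautology.
In G3: every assignment gives 1 — tautology.

both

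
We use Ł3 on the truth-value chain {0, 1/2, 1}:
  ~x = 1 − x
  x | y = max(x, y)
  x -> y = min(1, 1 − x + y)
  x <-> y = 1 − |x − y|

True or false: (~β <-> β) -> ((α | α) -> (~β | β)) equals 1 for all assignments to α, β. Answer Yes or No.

Counterexample: take α = 1, β = 1/2.
~β = ~1/2 = 1/2
~β <-> β = 1/2 <-> 1/2 = 1
α | α = 1 | 1 = 1
~β = ~1/2 = 1/2
~β | β = 1/2 | 1/2 = 1/2
(α | α) -> (~β | β) = 1 -> 1/2 = 1/2
(~β <-> β) -> ((α | α) -> (~β | β)) = 1 -> 1/2 = 1/2
This gives 1/2 ≠ 1.

No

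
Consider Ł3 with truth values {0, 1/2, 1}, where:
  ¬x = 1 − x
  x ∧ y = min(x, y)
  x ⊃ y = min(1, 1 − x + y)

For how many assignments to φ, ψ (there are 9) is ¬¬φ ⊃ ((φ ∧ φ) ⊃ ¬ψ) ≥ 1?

7

φ = 0, ψ = 0 ↦ 1  ≥
φ = 0, ψ = 1/2 ↦ 1  ≥
φ = 0, ψ = 1 ↦ 1  ≥
φ = 1/2, ψ = 0 ↦ 1  ≥
φ = 1/2, ψ = 1/2 ↦ 1  ≥
φ = 1/2, ψ = 1 ↦ 1  ≥
φ = 1, ψ = 0 ↦ 1  ≥
φ = 1, ψ = 1/2 ↦ 1/2  <
φ = 1, ψ = 1 ↦ 0  <
So 7 of the 9 assignments meet the threshold.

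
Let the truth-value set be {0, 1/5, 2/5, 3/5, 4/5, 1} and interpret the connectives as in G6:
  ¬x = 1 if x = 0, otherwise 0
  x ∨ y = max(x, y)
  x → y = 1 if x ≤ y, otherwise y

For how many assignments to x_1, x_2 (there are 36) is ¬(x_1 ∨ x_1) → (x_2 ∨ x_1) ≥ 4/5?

value 1: 31 assignments (counts)
value 4/5: 1 assignment (counts)
value 3/5: 1 assignment
value 2/5: 1 assignment
value 1/5: 1 assignment
value 0: 1 assignment
So 32 of the 36 assignments meet the threshold.

32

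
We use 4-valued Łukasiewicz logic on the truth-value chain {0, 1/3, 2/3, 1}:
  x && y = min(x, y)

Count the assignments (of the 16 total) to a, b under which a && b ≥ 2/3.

4

a = 0, b = 0 ↦ 0  <
a = 0, b = 1/3 ↦ 0  <
a = 0, b = 2/3 ↦ 0  <
a = 0, b = 1 ↦ 0  <
a = 1/3, b = 0 ↦ 0  <
a = 1/3, b = 1/3 ↦ 1/3  <
a = 1/3, b = 2/3 ↦ 1/3  <
a = 1/3, b = 1 ↦ 1/3  <
a = 2/3, b = 0 ↦ 0  <
a = 2/3, b = 1/3 ↦ 1/3  <
a = 2/3, b = 2/3 ↦ 2/3  ≥
a = 2/3, b = 1 ↦ 2/3  ≥
a = 1, b = 0 ↦ 0  <
a = 1, b = 1/3 ↦ 1/3  <
a = 1, b = 2/3 ↦ 2/3  ≥
a = 1, b = 1 ↦ 1  ≥
So 4 of the 16 assignments meet the threshold.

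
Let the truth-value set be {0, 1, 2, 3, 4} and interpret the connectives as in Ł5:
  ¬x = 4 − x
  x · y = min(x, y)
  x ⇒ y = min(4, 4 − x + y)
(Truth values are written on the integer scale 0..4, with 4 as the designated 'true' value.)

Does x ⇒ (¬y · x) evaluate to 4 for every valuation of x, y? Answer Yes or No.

Counterexample: take x = 1, y = 4.
¬y = ¬4 = 0
¬y · x = 0 · 1 = 0
x ⇒ (¬y · x) = 1 ⇒ 0 = 3
This gives 3 ≠ 4.

No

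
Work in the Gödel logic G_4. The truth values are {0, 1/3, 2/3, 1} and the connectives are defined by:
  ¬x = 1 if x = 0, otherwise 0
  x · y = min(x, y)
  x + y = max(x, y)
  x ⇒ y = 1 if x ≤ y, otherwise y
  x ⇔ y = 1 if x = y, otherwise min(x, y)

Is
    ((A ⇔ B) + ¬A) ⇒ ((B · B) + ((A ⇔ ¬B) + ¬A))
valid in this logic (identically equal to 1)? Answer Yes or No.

No

Counterexample: take A = 1/3, B = 1/3.
A ⇔ B = 1/3 ⇔ 1/3 = 1
¬A = ¬1/3 = 0
(A ⇔ B) + ¬A = 1 + 0 = 1
B · B = 1/3 · 1/3 = 1/3
¬B = ¬1/3 = 0
A ⇔ ¬B = 1/3 ⇔ 0 = 0
¬A = ¬1/3 = 0
(A ⇔ ¬B) + ¬A = 0 + 0 = 0
(B · B) + ((A ⇔ ¬B) + ¬A) = 1/3 + 0 = 1/3
((A ⇔ B) + ¬A) ⇒ ((B · B) + ((A ⇔ ¬B) + ¬A)) = 1 ⇒ 1/3 = 1/3
This gives 1/3 ≠ 1.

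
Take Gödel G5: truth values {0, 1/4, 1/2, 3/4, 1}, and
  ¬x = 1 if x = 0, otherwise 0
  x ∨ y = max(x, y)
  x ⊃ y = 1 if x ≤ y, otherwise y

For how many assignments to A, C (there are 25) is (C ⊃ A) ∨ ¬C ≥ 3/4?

value 1: 15 assignments (counts)
value 3/4: 1 assignment (counts)
value 1/2: 2 assignments
value 1/4: 3 assignments
value 0: 4 assignments
So 16 of the 25 assignments meet the threshold.

16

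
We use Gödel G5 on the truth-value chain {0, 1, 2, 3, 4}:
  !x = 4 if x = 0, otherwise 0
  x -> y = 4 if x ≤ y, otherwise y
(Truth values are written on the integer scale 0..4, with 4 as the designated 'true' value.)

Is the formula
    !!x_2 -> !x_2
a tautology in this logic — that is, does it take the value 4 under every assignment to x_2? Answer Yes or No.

Counterexample: take x_2 = 1.
!x_2 = !1 = 0
!!x_2 = !0 = 4
!x_2 = !1 = 0
!!x_2 -> !x_2 = 4 -> 0 = 0
This gives 0 ≠ 4.

No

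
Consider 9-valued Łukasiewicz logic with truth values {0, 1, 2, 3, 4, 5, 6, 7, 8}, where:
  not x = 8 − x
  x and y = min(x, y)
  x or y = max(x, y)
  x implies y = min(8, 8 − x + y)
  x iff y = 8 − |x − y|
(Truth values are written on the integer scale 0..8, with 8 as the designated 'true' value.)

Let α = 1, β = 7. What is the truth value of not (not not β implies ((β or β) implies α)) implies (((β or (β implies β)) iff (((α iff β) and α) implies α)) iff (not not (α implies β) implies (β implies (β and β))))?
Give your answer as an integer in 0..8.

not β = not 7 = 1
not not β = not 1 = 7
β or β = 7 or 7 = 7
(β or β) implies α = 7 implies 1 = 2
not not β implies ((β or β) implies α) = 7 implies 2 = 3
not (not not β implies ((β or β) implies α)) = not 3 = 5
β implies β = 7 implies 7 = 8
β or (β implies β) = 7 or 8 = 8
α iff β = 1 iff 7 = 2
(α iff β) and α = 2 and 1 = 1
((α iff β) and α) implies α = 1 implies 1 = 8
(β or (β implies β)) iff (((α iff β) and α) implies α) = 8 iff 8 = 8
α implies β = 1 implies 7 = 8
not (α implies β) = not 8 = 0
not not (α implies β) = not 0 = 8
β and β = 7 and 7 = 7
β implies (β and β) = 7 implies 7 = 8
not not (α implies β) implies (β implies (β and β)) = 8 implies 8 = 8
((β or (β implies β)) iff (((α iff β) and α) implies α)) iff (not not (α implies β) implies (β implies (β and β))) = 8 iff 8 = 8
not (not not β implies ((β or β) implies α)) implies (((β or (β implies β)) iff (((α iff β) and α) implies α)) iff (not not (α implies β) implies (β implies (β and β)))) = 5 implies 8 = 8

8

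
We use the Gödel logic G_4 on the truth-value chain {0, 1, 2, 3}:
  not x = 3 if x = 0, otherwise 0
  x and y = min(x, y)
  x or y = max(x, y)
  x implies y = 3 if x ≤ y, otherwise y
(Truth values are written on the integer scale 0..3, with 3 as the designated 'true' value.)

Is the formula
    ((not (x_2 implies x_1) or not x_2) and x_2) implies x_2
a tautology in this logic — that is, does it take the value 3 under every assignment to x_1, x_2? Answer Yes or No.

Yes

x_1 = 0, x_2 = 0 ↦ 3
x_1 = 0, x_2 = 1 ↦ 3
x_1 = 0, x_2 = 2 ↦ 3
x_1 = 0, x_2 = 3 ↦ 3
x_1 = 1, x_2 = 0 ↦ 3
x_1 = 1, x_2 = 1 ↦ 3
x_1 = 1, x_2 = 2 ↦ 3
x_1 = 1, x_2 = 3 ↦ 3
x_1 = 2, x_2 = 0 ↦ 3
x_1 = 2, x_2 = 1 ↦ 3
x_1 = 2, x_2 = 2 ↦ 3
x_1 = 2, x_2 = 3 ↦ 3
x_1 = 3, x_2 = 0 ↦ 3
x_1 = 3, x_2 = 1 ↦ 3
x_1 = 3, x_2 = 2 ↦ 3
x_1 = 3, x_2 = 3 ↦ 3
Every assignment gives a value ≥ 3.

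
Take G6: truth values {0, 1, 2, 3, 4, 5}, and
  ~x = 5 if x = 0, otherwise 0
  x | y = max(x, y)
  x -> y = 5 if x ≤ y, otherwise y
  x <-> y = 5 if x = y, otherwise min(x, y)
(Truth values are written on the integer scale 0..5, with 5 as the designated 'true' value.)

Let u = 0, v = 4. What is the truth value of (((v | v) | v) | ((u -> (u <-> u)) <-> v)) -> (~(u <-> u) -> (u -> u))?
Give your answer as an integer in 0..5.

5

v | v = 4 | 4 = 4
(v | v) | v = 4 | 4 = 4
u <-> u = 0 <-> 0 = 5
u -> (u <-> u) = 0 -> 5 = 5
(u -> (u <-> u)) <-> v = 5 <-> 4 = 4
((v | v) | v) | ((u -> (u <-> u)) <-> v) = 4 | 4 = 4
u <-> u = 0 <-> 0 = 5
~(u <-> u) = ~5 = 0
u -> u = 0 -> 0 = 5
~(u <-> u) -> (u -> u) = 0 -> 5 = 5
(((v | v) | v) | ((u -> (u <-> u)) <-> v)) -> (~(u <-> u) -> (u -> u)) = 4 -> 5 = 5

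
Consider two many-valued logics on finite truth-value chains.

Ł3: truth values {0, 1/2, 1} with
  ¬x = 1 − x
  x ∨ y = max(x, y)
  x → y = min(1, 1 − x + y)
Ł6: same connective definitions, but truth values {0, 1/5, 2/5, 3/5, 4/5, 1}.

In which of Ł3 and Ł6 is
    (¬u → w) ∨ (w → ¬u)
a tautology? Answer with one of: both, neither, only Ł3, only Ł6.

both

In Ł3: every assignment gives 1 — tautology.
In Ł6: every assignment gives 1 — tautology.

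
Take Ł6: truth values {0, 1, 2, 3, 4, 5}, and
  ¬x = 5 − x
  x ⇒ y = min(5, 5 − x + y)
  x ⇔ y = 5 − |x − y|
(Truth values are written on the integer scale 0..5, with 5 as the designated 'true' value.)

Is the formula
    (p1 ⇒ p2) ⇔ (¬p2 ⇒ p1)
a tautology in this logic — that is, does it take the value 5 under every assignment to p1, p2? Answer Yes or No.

No

Counterexample: take p1 = 0, p2 = 0.
p1 ⇒ p2 = 0 ⇒ 0 = 5
¬p2 = ¬0 = 5
¬p2 ⇒ p1 = 5 ⇒ 0 = 0
(p1 ⇒ p2) ⇔ (¬p2 ⇒ p1) = 5 ⇔ 0 = 0
This gives 0 ≠ 5.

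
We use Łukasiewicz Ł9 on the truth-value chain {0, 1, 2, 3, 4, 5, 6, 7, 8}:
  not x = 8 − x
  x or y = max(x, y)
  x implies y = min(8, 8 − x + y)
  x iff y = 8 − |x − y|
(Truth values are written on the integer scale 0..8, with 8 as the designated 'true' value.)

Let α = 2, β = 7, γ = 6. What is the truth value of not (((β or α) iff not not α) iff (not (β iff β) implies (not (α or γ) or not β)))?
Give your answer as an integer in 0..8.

β or α = 7 or 2 = 7
not α = not 2 = 6
not not α = not 6 = 2
(β or α) iff not not α = 7 iff 2 = 3
β iff β = 7 iff 7 = 8
not (β iff β) = not 8 = 0
α or γ = 2 or 6 = 6
not (α or γ) = not 6 = 2
not β = not 7 = 1
not (α or γ) or not β = 2 or 1 = 2
not (β iff β) implies (not (α or γ) or not β) = 0 implies 2 = 8
((β or α) iff not not α) iff (not (β iff β) implies (not (α or γ) or not β)) = 3 iff 8 = 3
not (((β or α) iff not not α) iff (not (β iff β) implies (not (α or γ) or not β))) = not 3 = 5

5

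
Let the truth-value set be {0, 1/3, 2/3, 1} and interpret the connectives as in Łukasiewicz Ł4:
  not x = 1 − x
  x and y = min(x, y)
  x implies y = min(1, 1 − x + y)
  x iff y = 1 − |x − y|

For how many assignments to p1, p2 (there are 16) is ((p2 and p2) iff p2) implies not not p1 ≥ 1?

4

p1 = 0, p2 = 0 ↦ 0  <
p1 = 0, p2 = 1/3 ↦ 0  <
p1 = 0, p2 = 2/3 ↦ 0  <
p1 = 0, p2 = 1 ↦ 0  <
p1 = 1/3, p2 = 0 ↦ 1/3  <
p1 = 1/3, p2 = 1/3 ↦ 1/3  <
p1 = 1/3, p2 = 2/3 ↦ 1/3  <
p1 = 1/3, p2 = 1 ↦ 1/3  <
p1 = 2/3, p2 = 0 ↦ 2/3  <
p1 = 2/3, p2 = 1/3 ↦ 2/3  <
p1 = 2/3, p2 = 2/3 ↦ 2/3  <
p1 = 2/3, p2 = 1 ↦ 2/3  <
p1 = 1, p2 = 0 ↦ 1  ≥
p1 = 1, p2 = 1/3 ↦ 1  ≥
p1 = 1, p2 = 2/3 ↦ 1  ≥
p1 = 1, p2 = 1 ↦ 1  ≥
So 4 of the 16 assignments meet the threshold.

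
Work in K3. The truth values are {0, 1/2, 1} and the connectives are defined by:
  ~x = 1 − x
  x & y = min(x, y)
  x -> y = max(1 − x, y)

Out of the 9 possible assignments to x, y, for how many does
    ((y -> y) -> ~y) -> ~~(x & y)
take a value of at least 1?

3

x = 0, y = 0 ↦ 0  <
x = 0, y = 1/2 ↦ 1/2  <
x = 0, y = 1 ↦ 1  ≥
x = 1/2, y = 0 ↦ 0  <
x = 1/2, y = 1/2 ↦ 1/2  <
x = 1/2, y = 1 ↦ 1  ≥
x = 1, y = 0 ↦ 0  <
x = 1, y = 1/2 ↦ 1/2  <
x = 1, y = 1 ↦ 1  ≥
So 3 of the 9 assignments meet the threshold.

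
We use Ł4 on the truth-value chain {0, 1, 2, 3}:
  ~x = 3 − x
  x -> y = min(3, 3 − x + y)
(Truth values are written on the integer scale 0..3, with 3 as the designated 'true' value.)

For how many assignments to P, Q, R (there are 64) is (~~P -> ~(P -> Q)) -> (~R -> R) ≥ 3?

42

value 3: 42 assignments (counts)
value 2: 10 assignments
value 1: 5 assignments
value 0: 7 assignments
So 42 of the 64 assignments meet the threshold.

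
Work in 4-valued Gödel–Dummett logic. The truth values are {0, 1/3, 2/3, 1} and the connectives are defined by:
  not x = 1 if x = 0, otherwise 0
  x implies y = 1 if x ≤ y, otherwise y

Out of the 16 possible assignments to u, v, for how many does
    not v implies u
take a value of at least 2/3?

14

u = 0, v = 0 ↦ 0  <
u = 0, v = 1/3 ↦ 1  ≥
u = 0, v = 2/3 ↦ 1  ≥
u = 0, v = 1 ↦ 1  ≥
u = 1/3, v = 0 ↦ 1/3  <
u = 1/3, v = 1/3 ↦ 1  ≥
u = 1/3, v = 2/3 ↦ 1  ≥
u = 1/3, v = 1 ↦ 1  ≥
u = 2/3, v = 0 ↦ 2/3  ≥
u = 2/3, v = 1/3 ↦ 1  ≥
u = 2/3, v = 2/3 ↦ 1  ≥
u = 2/3, v = 1 ↦ 1  ≥
u = 1, v = 0 ↦ 1  ≥
u = 1, v = 1/3 ↦ 1  ≥
u = 1, v = 2/3 ↦ 1  ≥
u = 1, v = 1 ↦ 1  ≥
So 14 of the 16 assignments meet the threshold.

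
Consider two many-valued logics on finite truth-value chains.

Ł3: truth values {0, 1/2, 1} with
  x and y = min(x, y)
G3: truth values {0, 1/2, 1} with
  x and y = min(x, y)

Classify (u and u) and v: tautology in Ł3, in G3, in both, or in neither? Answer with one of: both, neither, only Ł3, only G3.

neither

In Ł3: at u = 0, v = 0 the value is 0 — not a tautology.
In G3: at u = 0, v = 0 the value is 0 — not a tautology.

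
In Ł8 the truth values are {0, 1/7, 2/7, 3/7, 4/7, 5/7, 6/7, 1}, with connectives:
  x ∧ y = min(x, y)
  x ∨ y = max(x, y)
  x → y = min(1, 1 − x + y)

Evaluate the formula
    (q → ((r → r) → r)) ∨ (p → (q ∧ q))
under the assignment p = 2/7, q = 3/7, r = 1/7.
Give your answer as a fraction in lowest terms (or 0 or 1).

1

r → r = 1/7 → 1/7 = 1
(r → r) → r = 1 → 1/7 = 1/7
q → ((r → r) → r) = 3/7 → 1/7 = 5/7
q ∧ q = 3/7 ∧ 3/7 = 3/7
p → (q ∧ q) = 2/7 → 3/7 = 1
(q → ((r → r) → r)) ∨ (p → (q ∧ q)) = 5/7 ∨ 1 = 1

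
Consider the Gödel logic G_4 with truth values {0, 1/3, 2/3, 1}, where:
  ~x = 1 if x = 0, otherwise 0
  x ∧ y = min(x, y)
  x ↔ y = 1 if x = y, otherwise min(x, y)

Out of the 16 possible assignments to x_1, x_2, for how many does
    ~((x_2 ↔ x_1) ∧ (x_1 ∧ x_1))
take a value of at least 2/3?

7

x_1 = 0, x_2 = 0 ↦ 1  ≥
x_1 = 0, x_2 = 1/3 ↦ 1  ≥
x_1 = 0, x_2 = 2/3 ↦ 1  ≥
x_1 = 0, x_2 = 1 ↦ 1  ≥
x_1 = 1/3, x_2 = 0 ↦ 1  ≥
x_1 = 1/3, x_2 = 1/3 ↦ 0  <
x_1 = 1/3, x_2 = 2/3 ↦ 0  <
x_1 = 1/3, x_2 = 1 ↦ 0  <
x_1 = 2/3, x_2 = 0 ↦ 1  ≥
x_1 = 2/3, x_2 = 1/3 ↦ 0  <
x_1 = 2/3, x_2 = 2/3 ↦ 0  <
x_1 = 2/3, x_2 = 1 ↦ 0  <
x_1 = 1, x_2 = 0 ↦ 1  ≥
x_1 = 1, x_2 = 1/3 ↦ 0  <
x_1 = 1, x_2 = 2/3 ↦ 0  <
x_1 = 1, x_2 = 1 ↦ 0  <
So 7 of the 16 assignments meet the threshold.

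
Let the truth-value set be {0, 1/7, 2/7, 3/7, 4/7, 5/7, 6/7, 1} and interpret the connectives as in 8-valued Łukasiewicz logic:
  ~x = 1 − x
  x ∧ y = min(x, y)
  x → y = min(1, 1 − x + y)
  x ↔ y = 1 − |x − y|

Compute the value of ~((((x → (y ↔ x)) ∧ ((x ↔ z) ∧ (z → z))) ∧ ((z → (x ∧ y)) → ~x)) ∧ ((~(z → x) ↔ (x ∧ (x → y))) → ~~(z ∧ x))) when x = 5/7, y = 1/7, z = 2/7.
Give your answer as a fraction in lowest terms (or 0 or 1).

y ↔ x = 1/7 ↔ 5/7 = 3/7
x → (y ↔ x) = 5/7 → 3/7 = 5/7
x ↔ z = 5/7 ↔ 2/7 = 4/7
z → z = 2/7 → 2/7 = 1
(x ↔ z) ∧ (z → z) = 4/7 ∧ 1 = 4/7
(x → (y ↔ x)) ∧ ((x ↔ z) ∧ (z → z)) = 5/7 ∧ 4/7 = 4/7
x ∧ y = 5/7 ∧ 1/7 = 1/7
z → (x ∧ y) = 2/7 → 1/7 = 6/7
~x = ~5/7 = 2/7
(z → (x ∧ y)) → ~x = 6/7 → 2/7 = 3/7
((x → (y ↔ x)) ∧ ((x ↔ z) ∧ (z → z))) ∧ ((z → (x ∧ y)) → ~x) = 4/7 ∧ 3/7 = 3/7
z → x = 2/7 → 5/7 = 1
~(z → x) = ~1 = 0
x → y = 5/7 → 1/7 = 3/7
x ∧ (x → y) = 5/7 ∧ 3/7 = 3/7
~(z → x) ↔ (x ∧ (x → y)) = 0 ↔ 3/7 = 4/7
z ∧ x = 2/7 ∧ 5/7 = 2/7
~(z ∧ x) = ~2/7 = 5/7
~~(z ∧ x) = ~5/7 = 2/7
(~(z → x) ↔ (x ∧ (x → y))) → ~~(z ∧ x) = 4/7 → 2/7 = 5/7
(((x → (y ↔ x)) ∧ ((x ↔ z) ∧ (z → z))) ∧ ((z → (x ∧ y)) → ~x)) ∧ ((~(z → x) ↔ (x ∧ (x → y))) → ~~(z ∧ x)) = 3/7 ∧ 5/7 = 3/7
~((((x → (y ↔ x)) ∧ ((x ↔ z) ∧ (z → z))) ∧ ((z → (x ∧ y)) → ~x)) ∧ ((~(z → x) ↔ (x ∧ (x → y))) → ~~(z ∧ x))) = ~3/7 = 4/7

4/7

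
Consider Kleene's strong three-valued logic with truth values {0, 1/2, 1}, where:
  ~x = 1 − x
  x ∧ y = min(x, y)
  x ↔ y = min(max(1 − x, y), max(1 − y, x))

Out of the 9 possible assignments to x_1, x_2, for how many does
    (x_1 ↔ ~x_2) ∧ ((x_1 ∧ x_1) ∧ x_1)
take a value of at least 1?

x_1 = 0, x_2 = 0 ↦ 0  <
x_1 = 0, x_2 = 1/2 ↦ 0  <
x_1 = 0, x_2 = 1 ↦ 0  <
x_1 = 1/2, x_2 = 0 ↦ 1/2  <
x_1 = 1/2, x_2 = 1/2 ↦ 1/2  <
x_1 = 1/2, x_2 = 1 ↦ 1/2  <
x_1 = 1, x_2 = 0 ↦ 1  ≥
x_1 = 1, x_2 = 1/2 ↦ 1/2  <
x_1 = 1, x_2 = 1 ↦ 0  <
So 1 of the 9 assignments meets the threshold.

1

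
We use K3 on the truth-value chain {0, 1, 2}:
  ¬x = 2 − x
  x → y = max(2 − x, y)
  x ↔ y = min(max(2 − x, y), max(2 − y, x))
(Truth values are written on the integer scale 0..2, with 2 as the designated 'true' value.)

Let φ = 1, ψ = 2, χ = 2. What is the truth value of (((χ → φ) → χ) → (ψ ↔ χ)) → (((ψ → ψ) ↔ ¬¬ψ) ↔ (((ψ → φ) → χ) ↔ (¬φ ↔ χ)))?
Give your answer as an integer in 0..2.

χ → φ = 2 → 1 = 1
(χ → φ) → χ = 1 → 2 = 2
ψ ↔ χ = 2 ↔ 2 = 2
((χ → φ) → χ) → (ψ ↔ χ) = 2 → 2 = 2
ψ → ψ = 2 → 2 = 2
¬ψ = ¬2 = 0
¬¬ψ = ¬0 = 2
(ψ → ψ) ↔ ¬¬ψ = 2 ↔ 2 = 2
ψ → φ = 2 → 1 = 1
(ψ → φ) → χ = 1 → 2 = 2
¬φ = ¬1 = 1
¬φ ↔ χ = 1 ↔ 2 = 1
((ψ → φ) → χ) ↔ (¬φ ↔ χ) = 2 ↔ 1 = 1
((ψ → ψ) ↔ ¬¬ψ) ↔ (((ψ → φ) → χ) ↔ (¬φ ↔ χ)) = 2 ↔ 1 = 1
(((χ → φ) → χ) → (ψ ↔ χ)) → (((ψ → ψ) ↔ ¬¬ψ) ↔ (((ψ → φ) → χ) ↔ (¬φ ↔ χ))) = 2 → 1 = 1

1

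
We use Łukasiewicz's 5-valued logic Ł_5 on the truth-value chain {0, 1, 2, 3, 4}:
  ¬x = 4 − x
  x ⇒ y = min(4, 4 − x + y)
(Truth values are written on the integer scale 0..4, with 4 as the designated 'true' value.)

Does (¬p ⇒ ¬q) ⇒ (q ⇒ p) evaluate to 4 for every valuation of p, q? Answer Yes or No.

Yes

At p = 3, q = 4, for instance:
¬p = ¬3 = 1
¬q = ¬4 = 0
¬p ⇒ ¬q = 1 ⇒ 0 = 3
q ⇒ p = 4 ⇒ 3 = 3
(¬p ⇒ ¬q) ⇒ (q ⇒ p) = 3 ⇒ 3 = 4
and checking the remaining 24 assignments likewise gives ≥ 4 in every case.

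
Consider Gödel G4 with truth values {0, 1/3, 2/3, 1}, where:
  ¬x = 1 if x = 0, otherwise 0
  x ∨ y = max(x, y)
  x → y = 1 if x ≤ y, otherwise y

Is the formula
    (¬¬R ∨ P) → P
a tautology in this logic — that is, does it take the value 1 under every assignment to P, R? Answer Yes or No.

Counterexample: take P = 0, R = 1/3.
¬R = ¬1/3 = 0
¬¬R = ¬0 = 1
¬¬R ∨ P = 1 ∨ 0 = 1
(¬¬R ∨ P) → P = 1 → 0 = 0
This gives 0 ≠ 1.

No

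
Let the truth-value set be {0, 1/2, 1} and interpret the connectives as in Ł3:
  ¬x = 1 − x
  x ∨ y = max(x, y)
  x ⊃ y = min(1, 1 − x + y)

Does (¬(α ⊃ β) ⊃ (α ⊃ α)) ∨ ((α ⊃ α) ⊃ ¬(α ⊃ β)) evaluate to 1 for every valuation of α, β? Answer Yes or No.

Yes

α = 0, β = 0 ↦ 1
α = 0, β = 1/2 ↦ 1
α = 0, β = 1 ↦ 1
α = 1/2, β = 0 ↦ 1
α = 1/2, β = 1/2 ↦ 1
α = 1/2, β = 1 ↦ 1
α = 1, β = 0 ↦ 1
α = 1, β = 1/2 ↦ 1
α = 1, β = 1 ↦ 1
Every assignment gives a value ≥ 1.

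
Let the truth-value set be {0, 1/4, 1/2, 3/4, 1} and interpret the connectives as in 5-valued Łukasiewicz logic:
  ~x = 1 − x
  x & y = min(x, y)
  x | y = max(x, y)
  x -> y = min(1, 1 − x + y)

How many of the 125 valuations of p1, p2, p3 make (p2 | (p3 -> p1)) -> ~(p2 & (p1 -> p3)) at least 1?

45

value 1: 45 assignments (counts)
value 3/4: 24 assignments
value 1/2: 28 assignments
value 1/4: 13 assignments
value 0: 15 assignments
So 45 of the 125 assignments meet the threshold.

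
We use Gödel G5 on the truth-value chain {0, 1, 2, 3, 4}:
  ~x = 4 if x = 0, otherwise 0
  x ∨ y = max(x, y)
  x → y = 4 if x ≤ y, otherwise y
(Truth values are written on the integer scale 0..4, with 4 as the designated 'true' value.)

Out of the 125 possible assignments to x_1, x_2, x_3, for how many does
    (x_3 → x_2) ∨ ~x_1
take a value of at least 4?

value 4: 85 assignments (counts)
value 3: 4 assignments
value 2: 8 assignments
value 1: 12 assignments
value 0: 16 assignments
So 85 of the 125 assignments meet the threshold.

85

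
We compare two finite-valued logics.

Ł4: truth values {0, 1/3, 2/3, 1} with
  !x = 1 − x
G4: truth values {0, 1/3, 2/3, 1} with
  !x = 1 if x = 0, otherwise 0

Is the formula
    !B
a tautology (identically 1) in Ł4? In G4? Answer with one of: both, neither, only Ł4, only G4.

In Ł4: at B = 1/3 the value is 2/3 — not a tautology.
In G4: at B = 1/3 the value is 0 — not a tautology.

neither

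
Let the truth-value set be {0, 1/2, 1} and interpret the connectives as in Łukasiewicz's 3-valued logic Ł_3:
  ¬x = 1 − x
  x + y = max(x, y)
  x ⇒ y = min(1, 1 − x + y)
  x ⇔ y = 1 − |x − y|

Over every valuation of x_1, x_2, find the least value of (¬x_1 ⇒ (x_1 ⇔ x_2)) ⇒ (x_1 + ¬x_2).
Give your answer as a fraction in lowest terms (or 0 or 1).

Take x_1 = 1/2, x_2 = 1/2:
¬x_1 = ¬1/2 = 1/2
x_1 ⇔ x_2 = 1/2 ⇔ 1/2 = 1
¬x_1 ⇒ (x_1 ⇔ x_2) = 1/2 ⇒ 1 = 1
¬x_2 = ¬1/2 = 1/2
x_1 + ¬x_2 = 1/2 + 1/2 = 1/2
(¬x_1 ⇒ (x_1 ⇔ x_2)) ⇒ (x_1 + ¬x_2) = 1 ⇒ 1/2 = 1/2
No assignment yields a value below 1/2, so this is the minimum.

1/2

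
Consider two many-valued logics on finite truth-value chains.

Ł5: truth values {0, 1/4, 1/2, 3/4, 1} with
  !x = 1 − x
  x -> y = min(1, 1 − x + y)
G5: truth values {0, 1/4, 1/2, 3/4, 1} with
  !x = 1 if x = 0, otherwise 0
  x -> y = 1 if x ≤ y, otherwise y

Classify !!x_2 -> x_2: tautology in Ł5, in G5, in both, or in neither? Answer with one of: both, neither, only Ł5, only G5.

In Ł5: every assignment gives 1 — tautology.
In G5: at x_2 = 1/4 the value is 1/4 — not a tautology.

only Ł5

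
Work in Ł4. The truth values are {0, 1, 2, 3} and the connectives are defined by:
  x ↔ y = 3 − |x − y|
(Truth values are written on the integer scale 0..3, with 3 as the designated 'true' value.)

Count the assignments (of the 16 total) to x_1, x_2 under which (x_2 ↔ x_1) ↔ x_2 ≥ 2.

x_1 = 0, x_2 = 0 ↦ 0  <
x_1 = 0, x_2 = 1 ↦ 2  ≥
x_1 = 0, x_2 = 2 ↦ 2  ≥
x_1 = 0, x_2 = 3 ↦ 0  <
x_1 = 1, x_2 = 0 ↦ 1  <
x_1 = 1, x_2 = 1 ↦ 1  <
x_1 = 1, x_2 = 2 ↦ 3  ≥
x_1 = 1, x_2 = 3 ↦ 1  <
x_1 = 2, x_2 = 0 ↦ 2  ≥
x_1 = 2, x_2 = 1 ↦ 2  ≥
x_1 = 2, x_2 = 2 ↦ 2  ≥
x_1 = 2, x_2 = 3 ↦ 2  ≥
x_1 = 3, x_2 = 0 ↦ 3  ≥
x_1 = 3, x_2 = 1 ↦ 3  ≥
x_1 = 3, x_2 = 2 ↦ 3  ≥
x_1 = 3, x_2 = 3 ↦ 3  ≥
So 11 of the 16 assignments meet the threshold.

11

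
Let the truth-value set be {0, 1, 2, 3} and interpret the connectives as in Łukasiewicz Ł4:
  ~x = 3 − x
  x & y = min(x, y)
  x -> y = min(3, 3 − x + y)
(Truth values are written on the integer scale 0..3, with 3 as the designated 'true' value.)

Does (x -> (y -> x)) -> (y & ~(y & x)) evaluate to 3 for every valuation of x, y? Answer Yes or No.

No

Counterexample: take x = 0, y = 0.
y -> x = 0 -> 0 = 3
x -> (y -> x) = 0 -> 3 = 3
y & x = 0 & 0 = 0
~(y & x) = ~0 = 3
y & ~(y & x) = 0 & 3 = 0
(x -> (y -> x)) -> (y & ~(y & x)) = 3 -> 0 = 0
This gives 0 ≠ 3.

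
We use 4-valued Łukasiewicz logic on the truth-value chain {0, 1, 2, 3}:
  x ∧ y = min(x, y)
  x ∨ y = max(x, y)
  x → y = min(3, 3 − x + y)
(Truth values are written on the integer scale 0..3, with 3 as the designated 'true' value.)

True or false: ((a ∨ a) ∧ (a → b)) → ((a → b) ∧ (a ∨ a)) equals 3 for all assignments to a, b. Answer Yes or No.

a = 0, b = 0 ↦ 3
a = 0, b = 1 ↦ 3
a = 0, b = 2 ↦ 3
a = 0, b = 3 ↦ 3
a = 1, b = 0 ↦ 3
a = 1, b = 1 ↦ 3
a = 1, b = 2 ↦ 3
a = 1, b = 3 ↦ 3
a = 2, b = 0 ↦ 3
a = 2, b = 1 ↦ 3
a = 2, b = 2 ↦ 3
a = 2, b = 3 ↦ 3
a = 3, b = 0 ↦ 3
a = 3, b = 1 ↦ 3
a = 3, b = 2 ↦ 3
a = 3, b = 3 ↦ 3
Every assignment gives a value ≥ 3.

Yes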